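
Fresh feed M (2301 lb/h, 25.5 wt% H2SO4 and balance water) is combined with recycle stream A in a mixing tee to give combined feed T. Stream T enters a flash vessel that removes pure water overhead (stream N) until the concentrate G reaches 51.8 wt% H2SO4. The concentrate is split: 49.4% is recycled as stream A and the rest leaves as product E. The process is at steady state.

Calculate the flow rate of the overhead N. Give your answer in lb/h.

1168 lb/h

Overall H2SO4 balance (none leaves overhead): H2SO4 in fresh feed = H2SO4 in product, i.e. 2301×0.255 = (1−0.494)·G·0.518.
G = 586.75/(0.518×0.506) = 2238.6 lb/h.
Recycle A = 0.494×2238.6 = 1105.9 lb/h.
Combined feed T = 2301 + 1105.9 = 3406.9 lb/h.
Overhead N = T − G = 3406.9 − 2238.6 = 1168.3 lb/h.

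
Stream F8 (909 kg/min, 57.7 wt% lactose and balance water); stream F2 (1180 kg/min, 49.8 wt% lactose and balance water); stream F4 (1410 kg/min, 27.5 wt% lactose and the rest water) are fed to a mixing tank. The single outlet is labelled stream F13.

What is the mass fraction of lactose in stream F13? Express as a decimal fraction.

0.4287

Total flow out = 909 + 1180 + 1410 = 3499 kg/min.
lactose in = 909×0.577 + 1180×0.498 + 1410×0.275 = 1499.9 kg/min.
lactose mass fraction in F13 = 1499.9/3499 = 0.4287.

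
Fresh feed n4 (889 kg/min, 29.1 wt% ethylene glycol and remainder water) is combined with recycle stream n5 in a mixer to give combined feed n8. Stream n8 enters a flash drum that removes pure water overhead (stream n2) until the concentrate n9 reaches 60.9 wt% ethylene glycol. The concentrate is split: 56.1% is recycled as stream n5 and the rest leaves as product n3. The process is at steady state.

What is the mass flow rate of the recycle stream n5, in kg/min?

542.8 kg/min

Overall ethylene glycol balance (none leaves overhead): ethylene glycol in fresh feed = ethylene glycol in product, i.e. 889×0.291 = (1−0.561)·n9·0.609.
n9 = 258.7/(0.609×0.439) = 967.64 kg/min.
Recycle n5 = 0.561×967.64 = 542.84 kg/min.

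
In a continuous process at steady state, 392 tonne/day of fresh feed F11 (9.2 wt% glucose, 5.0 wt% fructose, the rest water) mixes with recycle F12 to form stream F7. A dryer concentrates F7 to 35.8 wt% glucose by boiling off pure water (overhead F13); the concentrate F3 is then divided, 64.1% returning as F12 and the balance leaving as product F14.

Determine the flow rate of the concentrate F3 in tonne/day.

Overall glucose balance (none leaves overhead): glucose in fresh feed = glucose in product, i.e. 392×0.092 = (1−0.641)·F3·0.358.
F3 = 36.064/(0.358×0.359) = 280.61 tonne/day.

280.6 tonne/day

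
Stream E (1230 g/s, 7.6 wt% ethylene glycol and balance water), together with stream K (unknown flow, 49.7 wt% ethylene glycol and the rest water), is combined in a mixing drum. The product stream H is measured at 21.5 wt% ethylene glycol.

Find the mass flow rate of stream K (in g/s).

Let K be the unknown flow. Total out = 1230 + K.
ethylene glycol balance: 93.48 + 0.497·K = 0.215·(1230 + K)
(0.497 − 0.215)·K = 0.215×1230 − 93.48 = 170.97
K = 170.97 / 0.282 = 606.28 g/s

606.3 g/s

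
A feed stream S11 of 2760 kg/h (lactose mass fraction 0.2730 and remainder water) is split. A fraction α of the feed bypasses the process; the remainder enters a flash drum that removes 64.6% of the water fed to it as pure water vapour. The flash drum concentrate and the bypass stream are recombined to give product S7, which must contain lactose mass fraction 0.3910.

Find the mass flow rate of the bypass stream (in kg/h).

All 2760×0.273 = 753.48 kg/h of lactose reaches S7, so S7 = 753.48/0.391 = 1927.1 kg/h and vapour = 832.94 kg/h.
The evaporator receives (1−α)·2760 of feed at 0.727 water and removes 0.646 of that water:
0.646×0.727×(1−α)×2760 = 832.94
(1−α) = 832.94/1296.2 = 0.6426;  α = 0.3574.
Bypass flow = 0.3574×2760 = 986.43 kg/h.

986.4 kg/h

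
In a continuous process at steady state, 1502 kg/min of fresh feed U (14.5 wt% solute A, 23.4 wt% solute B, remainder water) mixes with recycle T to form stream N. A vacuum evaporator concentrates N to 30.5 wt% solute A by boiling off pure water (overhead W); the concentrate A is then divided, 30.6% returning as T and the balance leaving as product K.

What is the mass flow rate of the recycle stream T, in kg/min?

Overall solute A balance (none leaves overhead): solute A in fresh feed = solute A in product, i.e. 1502×0.145 = (1−0.306)·A·0.305.
A = 217.79/(0.305×0.694) = 1028.9 kg/min.
Recycle T = 0.306×1028.9 = 314.85 kg/min.

314.8 kg/min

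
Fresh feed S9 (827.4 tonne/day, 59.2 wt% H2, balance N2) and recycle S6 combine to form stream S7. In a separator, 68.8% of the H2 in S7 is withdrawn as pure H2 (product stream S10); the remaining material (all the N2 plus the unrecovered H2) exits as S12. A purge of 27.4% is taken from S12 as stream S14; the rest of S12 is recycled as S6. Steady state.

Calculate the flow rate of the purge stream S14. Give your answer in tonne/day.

N2 enters only via S9 and leaves only via the purge: 827.4×0.408 = 0.274×(N2 in S12), and the separator passes all N2, so N2 in S7 = N2 in S12 = 1232 tonne/day.
H2 in S7: m_A = 827.4×0.592 + (1−0.274)·(1−0.688)·m_A, so m_A = 489.82/0.7735 = 633.26 tonne/day.
S12 = (1−0.688)×633.26 + 1232 = 1429.6 tonne/day.
Purge S14 = 0.274×1429.6 = 391.72 tonne/day.

391.7 tonne/day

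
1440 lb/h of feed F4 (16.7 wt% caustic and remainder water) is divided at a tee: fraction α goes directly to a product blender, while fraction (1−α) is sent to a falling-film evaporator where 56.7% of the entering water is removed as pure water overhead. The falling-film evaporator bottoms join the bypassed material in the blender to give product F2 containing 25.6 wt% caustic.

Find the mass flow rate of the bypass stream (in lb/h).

All 1440×0.167 = 240.48 lb/h of caustic reaches F2, so F2 = 240.48/0.256 = 939.38 lb/h and vapour = 500.62 lb/h.
The evaporator receives (1−α)·1440 of feed at 0.833 water and removes 0.567 of that water:
0.567×0.833×(1−α)×1440 = 500.62
(1−α) = 500.62/680.13 = 0.7361;  α = 0.2639.
Bypass flow = 0.2639×1440 = 380.05 lb/h.

380.1 lb/h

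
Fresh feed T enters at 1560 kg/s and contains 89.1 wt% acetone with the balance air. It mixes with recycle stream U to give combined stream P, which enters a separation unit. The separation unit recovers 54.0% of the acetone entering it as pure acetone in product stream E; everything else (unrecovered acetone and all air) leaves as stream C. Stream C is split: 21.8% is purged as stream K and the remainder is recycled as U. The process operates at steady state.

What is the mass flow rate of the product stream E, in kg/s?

acetone in P: m_A = 1560×0.891 + (1−0.218)·(1−0.540)·m_A, so m_A = 1390/0.6403 = 2170.9 kg/s.
Product E = 0.540×2170.9 = 1172.3 kg/s.

1172 kg/s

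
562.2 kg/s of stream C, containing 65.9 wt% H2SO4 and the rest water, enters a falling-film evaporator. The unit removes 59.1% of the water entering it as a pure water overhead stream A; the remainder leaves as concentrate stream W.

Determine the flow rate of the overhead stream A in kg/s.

water entering = 562.2×0.341 = 191.71 kg/s; overhead removed = 0.591×191.71 = 113.3 kg/s.

113.3 kg/s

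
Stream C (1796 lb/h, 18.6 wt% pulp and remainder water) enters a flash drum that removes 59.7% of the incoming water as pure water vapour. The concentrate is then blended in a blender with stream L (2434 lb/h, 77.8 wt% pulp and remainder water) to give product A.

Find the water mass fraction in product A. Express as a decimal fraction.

0.336

Vapour removed = 0.597×0.814×1796 = 872.78 lb/h; concentrate = 923.22 lb/h.
water reaching the mixer = 589.16 (from concentrate) + 2434×0.222 = 1129.5 lb/h.
Product flow = 923.22 + 2434 = 3357.2 lb/h; water fraction = 0.336.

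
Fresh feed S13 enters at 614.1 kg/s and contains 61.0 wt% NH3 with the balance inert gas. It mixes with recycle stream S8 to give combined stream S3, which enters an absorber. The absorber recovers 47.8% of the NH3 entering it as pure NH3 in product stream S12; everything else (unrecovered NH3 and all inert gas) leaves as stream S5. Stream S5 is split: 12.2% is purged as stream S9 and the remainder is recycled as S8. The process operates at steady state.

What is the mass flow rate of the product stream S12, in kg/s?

NH3 in S3: m_A = 614.1×0.610 + (1−0.122)·(1−0.478)·m_A, so m_A = 374.6/0.5417 = 691.55 kg/s.
Product S12 = 0.478×691.55 = 330.56 kg/s.

330.6 kg/s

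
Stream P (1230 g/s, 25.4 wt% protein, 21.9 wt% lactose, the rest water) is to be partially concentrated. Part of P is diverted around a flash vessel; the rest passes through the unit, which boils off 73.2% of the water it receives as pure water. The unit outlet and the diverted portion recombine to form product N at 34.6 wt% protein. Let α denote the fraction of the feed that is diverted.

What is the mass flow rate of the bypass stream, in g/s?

All 1230×0.254 = 312.42 g/s of protein reaches N, so N = 312.42/0.346 = 902.95 g/s and vapour = 327.05 g/s.
The evaporator receives (1−α)·1230 of feed at 0.527 water and removes 0.732 of that water:
0.732×0.527×(1−α)×1230 = 327.05
(1−α) = 327.05/474.49 = 0.6893;  α = 0.3107.
Bypass flow = 0.3107×1230 = 382.2 g/s.

382.2 g/s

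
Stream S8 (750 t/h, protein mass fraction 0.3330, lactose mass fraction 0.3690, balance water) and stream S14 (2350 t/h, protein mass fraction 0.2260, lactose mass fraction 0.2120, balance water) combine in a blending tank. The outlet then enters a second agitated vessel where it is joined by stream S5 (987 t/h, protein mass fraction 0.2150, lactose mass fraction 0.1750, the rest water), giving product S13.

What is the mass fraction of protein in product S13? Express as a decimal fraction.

0.2430

Overall, product flow = 4087 t/h.
protein in = 750×0.333 + 2350×0.226 + 987×0.215 = 993.06 t/h.
protein fraction in S13 = 0.2430.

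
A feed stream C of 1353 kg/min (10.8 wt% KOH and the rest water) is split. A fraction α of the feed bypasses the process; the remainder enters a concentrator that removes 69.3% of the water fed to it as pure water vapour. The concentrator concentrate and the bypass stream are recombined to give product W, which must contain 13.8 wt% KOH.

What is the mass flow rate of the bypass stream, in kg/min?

All 1353×0.108 = 146.12 kg/min of KOH reaches W, so W = 146.12/0.138 = 1058.9 kg/min and vapour = 294.13 kg/min.
The evaporator receives (1−α)·1353 of feed at 0.892 water and removes 0.693 of that water:
0.693×0.892×(1−α)×1353 = 294.13
(1−α) = 294.13/836.37 = 0.3517;  α = 0.6483.
Bypass flow = 0.6483×1353 = 877.18 kg/min.

877.2 kg/min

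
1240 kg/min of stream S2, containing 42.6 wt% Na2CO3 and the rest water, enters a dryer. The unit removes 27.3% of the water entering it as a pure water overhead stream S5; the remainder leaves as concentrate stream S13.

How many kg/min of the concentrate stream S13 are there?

water entering = 1240×0.574 = 711.76 kg/min; overhead removed = 0.273×711.76 = 194.31 kg/min.
Concentrate = 1240 − 194.31 = 1045.7 kg/min.

1046 kg/min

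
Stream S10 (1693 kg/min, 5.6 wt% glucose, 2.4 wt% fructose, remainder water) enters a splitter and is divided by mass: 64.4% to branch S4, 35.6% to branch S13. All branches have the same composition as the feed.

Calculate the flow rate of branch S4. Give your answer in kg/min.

1090 kg/min

Branch S4 flow = 0.644×1693 = 1090.3 kg/min.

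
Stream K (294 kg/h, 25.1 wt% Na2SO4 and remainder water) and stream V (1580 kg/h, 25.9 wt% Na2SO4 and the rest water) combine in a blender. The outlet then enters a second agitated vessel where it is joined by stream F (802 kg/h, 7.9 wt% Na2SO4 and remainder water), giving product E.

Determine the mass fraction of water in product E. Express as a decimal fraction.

0.796

Overall, product flow = 2676 kg/h.
water in = 294×0.749 + 1580×0.741 + 802×0.921 = 2129.6 kg/h.
water fraction in E = 0.796.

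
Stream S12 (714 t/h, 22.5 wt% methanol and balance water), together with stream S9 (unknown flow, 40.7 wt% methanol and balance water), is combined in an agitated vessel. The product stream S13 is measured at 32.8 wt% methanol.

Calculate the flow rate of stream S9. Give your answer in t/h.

Let S9 be the unknown flow. Total out = 714 + S9.
methanol balance: 160.65 + 0.407·S9 = 0.328·(714 + S9)
(0.407 − 0.328)·S9 = 0.328×714 − 160.65 = 73.542
S9 = 73.542 / 0.079 = 930.91 t/h

930.9 t/h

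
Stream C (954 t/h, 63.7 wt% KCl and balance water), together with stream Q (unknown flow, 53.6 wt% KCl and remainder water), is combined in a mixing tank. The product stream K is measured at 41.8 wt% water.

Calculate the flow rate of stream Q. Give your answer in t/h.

1141 t/h

Let Q be the unknown flow. Total out = 954 + Q.
water balance: 346.3 + 0.464·Q = 0.418·(954 + Q)
(0.464 − 0.418)·Q = 0.418×954 − 346.3 = 52.47
Q = 52.47 / 0.046 = 1140.7 t/h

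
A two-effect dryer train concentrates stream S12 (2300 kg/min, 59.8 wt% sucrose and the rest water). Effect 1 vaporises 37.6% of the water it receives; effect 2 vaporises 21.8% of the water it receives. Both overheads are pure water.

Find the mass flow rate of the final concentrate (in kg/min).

water in feed = 2300×0.402 = 924.6 kg/min.
After stage 1: water left = (1−0.376)×924.6 = 576.95; stream total = 1952.4 kg/min.
After stage 2: water left = (1−0.218)×576.95 = 451.18; final concentrate = 1826.6 kg/min.

1827 kg/min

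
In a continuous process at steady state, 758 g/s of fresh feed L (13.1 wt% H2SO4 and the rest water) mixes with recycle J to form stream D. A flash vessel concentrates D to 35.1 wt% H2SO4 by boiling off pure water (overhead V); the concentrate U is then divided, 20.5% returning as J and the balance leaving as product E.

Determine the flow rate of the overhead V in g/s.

Overall H2SO4 balance (none leaves overhead): H2SO4 in fresh feed = H2SO4 in product, i.e. 758×0.131 = (1−0.205)·U·0.351.
U = 99.298/(0.351×0.795) = 355.85 g/s.
Recycle J = 0.205×355.85 = 72.949 g/s.
Combined feed D = 758 + 72.949 = 830.95 g/s.
Overhead V = D − U = 830.95 − 355.85 = 475.1 g/s.

475.1 g/s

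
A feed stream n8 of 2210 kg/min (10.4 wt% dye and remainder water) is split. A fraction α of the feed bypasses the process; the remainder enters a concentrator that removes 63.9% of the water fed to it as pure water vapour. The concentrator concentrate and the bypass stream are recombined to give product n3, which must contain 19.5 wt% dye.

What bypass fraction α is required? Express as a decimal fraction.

All 2210×0.104 = 229.84 kg/min of dye reaches n3, so n3 = 229.84/0.195 = 1178.7 kg/min and vapour = 1031.3 kg/min.
The evaporator receives (1−α)·2210 of feed at 0.896 water and removes 0.639 of that water:
0.639×0.896×(1−α)×2210 = 1031.3
(1−α) = 1031.3/1265.3 = 0.8151;  α = 0.1849.

0.185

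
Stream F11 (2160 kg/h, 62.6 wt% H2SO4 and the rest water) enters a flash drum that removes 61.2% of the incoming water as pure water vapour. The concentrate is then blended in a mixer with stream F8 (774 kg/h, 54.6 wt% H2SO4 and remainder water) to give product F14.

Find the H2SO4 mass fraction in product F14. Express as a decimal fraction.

0.7275

Vapour removed = 0.612×0.374×2160 = 494.4 kg/h; concentrate = 1665.6 kg/h.
H2SO4 reaching the mixer = 1352.2 (from concentrate) + 774×0.546 = 1774.8 kg/h.
Product flow = 1665.6 + 774 = 2439.6 kg/h; H2SO4 fraction = 0.7275.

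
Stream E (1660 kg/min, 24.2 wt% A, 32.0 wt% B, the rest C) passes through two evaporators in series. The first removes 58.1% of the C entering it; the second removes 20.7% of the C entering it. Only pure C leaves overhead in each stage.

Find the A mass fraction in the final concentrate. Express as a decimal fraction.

0.342

C in feed = 1660×0.438 = 727.08 kg/min.
After stage 1: C left = (1−0.581)×727.08 = 304.65; stream total = 1237.6 kg/min.
After stage 2: C left = (1−0.207)×304.65 = 241.58; final concentrate = 1174.5 kg/min.
A fraction = 401.72/1174.5 = 0.342.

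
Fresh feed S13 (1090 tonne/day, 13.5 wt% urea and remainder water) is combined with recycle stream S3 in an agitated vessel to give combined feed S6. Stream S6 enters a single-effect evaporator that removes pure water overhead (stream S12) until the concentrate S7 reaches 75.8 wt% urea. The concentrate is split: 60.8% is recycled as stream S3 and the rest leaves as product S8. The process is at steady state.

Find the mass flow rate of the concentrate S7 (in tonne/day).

495.2 tonne/day

Overall urea balance (none leaves overhead): urea in fresh feed = urea in product, i.e. 1090×0.135 = (1−0.608)·S7·0.758.
S7 = 147.15/(0.758×0.392) = 495.23 tonne/day.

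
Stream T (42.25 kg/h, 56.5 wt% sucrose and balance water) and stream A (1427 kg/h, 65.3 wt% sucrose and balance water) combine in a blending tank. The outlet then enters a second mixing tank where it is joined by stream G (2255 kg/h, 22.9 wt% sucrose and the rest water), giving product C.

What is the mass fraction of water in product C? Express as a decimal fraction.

Overall, product flow = 3724.2 kg/h.
water in = 42.25×0.435 + 1427×0.347 + 2255×0.771 = 2252.2 kg/h.
water fraction in C = 0.605.

0.605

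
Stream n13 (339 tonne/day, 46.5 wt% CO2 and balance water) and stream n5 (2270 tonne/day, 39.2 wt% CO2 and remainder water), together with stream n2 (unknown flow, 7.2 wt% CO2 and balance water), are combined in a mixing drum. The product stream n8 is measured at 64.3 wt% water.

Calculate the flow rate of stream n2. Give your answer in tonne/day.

407.2 tonne/day

Let n2 be the unknown flow. Total out = 2609 + n2.
water balance: 1561.5 + 0.928·n2 = 0.643·(2609 + n2)
(0.928 − 0.643)·n2 = 0.643×2609 − 1561.5 = 116.06
n2 = 116.06 / 0.285 = 407.24 tonne/day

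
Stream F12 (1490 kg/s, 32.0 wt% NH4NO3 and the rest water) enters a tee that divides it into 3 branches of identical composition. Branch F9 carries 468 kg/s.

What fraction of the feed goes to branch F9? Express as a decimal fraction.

0.314

Fraction to F9 = 468/1490 = 0.3141.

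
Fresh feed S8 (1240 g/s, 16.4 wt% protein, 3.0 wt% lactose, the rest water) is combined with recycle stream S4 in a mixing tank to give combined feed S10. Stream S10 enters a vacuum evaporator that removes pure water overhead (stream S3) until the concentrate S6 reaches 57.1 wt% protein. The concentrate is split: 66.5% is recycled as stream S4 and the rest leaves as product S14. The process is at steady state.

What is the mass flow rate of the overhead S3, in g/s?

Overall protein balance (none leaves overhead): protein in fresh feed = protein in product, i.e. 1240×0.164 = (1−0.665)·S6·0.571.
S6 = 203.36/(0.571×0.335) = 1063.1 g/s.
Recycle S4 = 0.665×1063.1 = 706.98 g/s.
Combined feed S10 = 1240 + 706.98 = 1947 g/s.
Overhead S3 = S10 − S6 = 1947 − 1063.1 = 883.85 g/s.

883.9 g/s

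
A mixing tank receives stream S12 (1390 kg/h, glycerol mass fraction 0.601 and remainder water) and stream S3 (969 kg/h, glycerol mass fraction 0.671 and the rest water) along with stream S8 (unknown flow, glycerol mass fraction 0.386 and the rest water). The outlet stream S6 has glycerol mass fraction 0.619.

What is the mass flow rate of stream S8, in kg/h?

Let S8 be the unknown flow. Total out = 2359 + S8.
glycerol balance: 1485.6 + 0.386·S8 = 0.619·(2359 + S8)
(0.386 − 0.619)·S8 = 0.619×2359 − 1485.6 = -25.368
S8 = -25.368 / -0.233 = 108.88 kg/h

108.9 kg/h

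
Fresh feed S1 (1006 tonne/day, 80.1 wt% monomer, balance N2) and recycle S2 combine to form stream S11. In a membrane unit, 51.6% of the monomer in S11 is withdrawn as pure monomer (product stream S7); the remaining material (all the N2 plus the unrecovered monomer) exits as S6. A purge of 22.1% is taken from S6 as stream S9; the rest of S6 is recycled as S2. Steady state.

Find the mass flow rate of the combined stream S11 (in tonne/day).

2199 tonne/day

N2 enters only via S1 and leaves only via the purge: 1006×0.199 = 0.221×(N2 in S6), and the membrane unit passes all N2, so N2 in S11 = N2 in S6 = 905.86 tonne/day.
monomer in S11: m_A = 1006×0.801 + (1−0.221)·(1−0.516)·m_A, so m_A = 805.81/0.6230 = 1293.5 tonne/day.
S11 = 1293.5 + 905.86 = 2199.4 tonne/day.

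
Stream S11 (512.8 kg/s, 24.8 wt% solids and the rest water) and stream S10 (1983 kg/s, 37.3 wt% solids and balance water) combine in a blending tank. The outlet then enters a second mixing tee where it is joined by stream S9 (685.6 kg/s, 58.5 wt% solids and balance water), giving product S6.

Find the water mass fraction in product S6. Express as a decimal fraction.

0.601

Overall, product flow = 3181.4 kg/s.
water in = 512.8×0.752 + 1983×0.627 + 685.6×0.415 = 1913.5 kg/s.
water fraction in S6 = 0.601.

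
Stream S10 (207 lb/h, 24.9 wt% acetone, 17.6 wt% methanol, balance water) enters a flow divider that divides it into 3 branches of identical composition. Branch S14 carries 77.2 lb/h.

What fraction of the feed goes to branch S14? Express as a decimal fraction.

Fraction to S14 = 77.2/207 = 0.3729.

0.373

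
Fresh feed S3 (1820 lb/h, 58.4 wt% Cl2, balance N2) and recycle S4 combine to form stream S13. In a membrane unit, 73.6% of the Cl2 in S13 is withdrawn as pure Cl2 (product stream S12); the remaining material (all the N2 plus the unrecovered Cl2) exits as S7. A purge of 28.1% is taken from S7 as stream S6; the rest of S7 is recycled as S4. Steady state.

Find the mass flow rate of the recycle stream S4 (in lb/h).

2186 lb/h

N2 enters only via S3 and leaves only via the purge: 1820×0.416 = 0.281×(N2 in S7), and the membrane unit passes all N2, so N2 in S13 = N2 in S7 = 2694.4 lb/h.
Cl2 in S13: m_A = 1820×0.584 + (1−0.281)·(1−0.736)·m_A, so m_A = 1062.9/0.8102 = 1311.9 lb/h.
S7 = (1−0.736)×1311.9 + 2694.4 = 3040.7 lb/h.
Recycle S4 = (1−0.281)×3040.7 = 2186.3 lb/h.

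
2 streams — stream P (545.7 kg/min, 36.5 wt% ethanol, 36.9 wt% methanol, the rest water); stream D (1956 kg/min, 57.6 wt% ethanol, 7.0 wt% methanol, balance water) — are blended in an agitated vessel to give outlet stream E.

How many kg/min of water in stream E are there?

water out = water in = 545.7×0.266 + 1956×0.354 = 837.58 kg/min.

837.6 kg/min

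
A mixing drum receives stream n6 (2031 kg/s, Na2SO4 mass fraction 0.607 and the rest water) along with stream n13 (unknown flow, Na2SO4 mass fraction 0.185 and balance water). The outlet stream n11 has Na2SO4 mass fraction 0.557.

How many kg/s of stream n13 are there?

273 kg/s

Let n13 be the unknown flow. Total out = 2031 + n13.
Na2SO4 balance: 1232.8 + 0.185·n13 = 0.557·(2031 + n13)
(0.185 − 0.557)·n13 = 0.557×2031 − 1232.8 = -101.55
n13 = -101.55 / -0.372 = 272.98 kg/s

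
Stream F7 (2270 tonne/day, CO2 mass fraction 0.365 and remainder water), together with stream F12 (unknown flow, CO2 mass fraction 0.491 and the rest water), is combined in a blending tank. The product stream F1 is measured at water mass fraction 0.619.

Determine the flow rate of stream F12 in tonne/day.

330.2 tonne/day

Let F12 be the unknown flow. Total out = 2270 + F12.
water balance: 1441.5 + 0.509·F12 = 0.619·(2270 + F12)
(0.509 − 0.619)·F12 = 0.619×2270 − 1441.5 = -36.32
F12 = -36.32 / -0.110 = 330.18 tonne/day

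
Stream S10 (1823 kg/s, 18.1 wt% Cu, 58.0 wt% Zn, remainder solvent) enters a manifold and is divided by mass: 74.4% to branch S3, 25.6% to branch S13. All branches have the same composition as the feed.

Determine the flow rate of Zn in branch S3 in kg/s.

786.7 kg/s

Branch S3 total = 0.744×1823 = 1356.3 kg/s.
Zn in S3 = 0.580×1356.3 = 786.66 kg/s.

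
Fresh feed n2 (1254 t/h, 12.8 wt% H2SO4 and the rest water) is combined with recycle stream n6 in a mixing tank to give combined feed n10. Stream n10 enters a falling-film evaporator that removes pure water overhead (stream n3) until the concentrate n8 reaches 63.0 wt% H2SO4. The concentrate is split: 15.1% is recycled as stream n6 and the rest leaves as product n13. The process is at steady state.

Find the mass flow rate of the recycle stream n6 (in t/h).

Overall H2SO4 balance (none leaves overhead): H2SO4 in fresh feed = H2SO4 in product, i.e. 1254×0.128 = (1−0.151)·n8·0.630.
n8 = 160.51/(0.630×0.849) = 300.1 t/h.
Recycle n6 = 0.151×300.1 = 45.314 t/h.

45.31 t/h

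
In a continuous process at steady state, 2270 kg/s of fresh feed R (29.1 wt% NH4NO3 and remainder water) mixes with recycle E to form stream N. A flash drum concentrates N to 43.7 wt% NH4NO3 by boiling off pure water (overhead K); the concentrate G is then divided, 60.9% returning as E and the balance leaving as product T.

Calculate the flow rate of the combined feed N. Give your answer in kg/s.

Overall NH4NO3 balance (none leaves overhead): NH4NO3 in fresh feed = NH4NO3 in product, i.e. 2270×0.291 = (1−0.609)·G·0.437.
G = 660.57/(0.437×0.391) = 3866 kg/s.
Recycle E = 0.609×3866 = 2354.4 kg/s.
Combined feed N = 2270 + 2354.4 = 4624.4 kg/s.

4624 kg/s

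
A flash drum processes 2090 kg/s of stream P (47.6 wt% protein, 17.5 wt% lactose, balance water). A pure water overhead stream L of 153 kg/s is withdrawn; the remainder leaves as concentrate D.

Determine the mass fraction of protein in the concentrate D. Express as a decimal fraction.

0.514

protein is not removed: 2090×0.476 = 994.84 kg/s of protein enters D.
Concentrate = 2090 − 153 = 1937 kg/s.
Mass fraction = 994.84/1937 = 0.514.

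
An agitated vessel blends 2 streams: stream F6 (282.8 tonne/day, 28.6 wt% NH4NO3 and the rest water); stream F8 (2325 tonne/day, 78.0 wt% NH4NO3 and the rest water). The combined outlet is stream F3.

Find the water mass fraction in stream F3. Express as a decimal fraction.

0.274

Total flow out = 282.8 + 2325 = 2607.8 tonne/day.
water in = 282.8×0.714 + 2325×0.220 = 713.42 tonne/day.
water mass fraction in F3 = 713.42/2607.8 = 0.274.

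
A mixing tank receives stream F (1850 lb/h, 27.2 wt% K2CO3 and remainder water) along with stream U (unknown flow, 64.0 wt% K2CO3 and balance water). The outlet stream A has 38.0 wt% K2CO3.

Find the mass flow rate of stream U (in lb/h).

Let U be the unknown flow. Total out = 1850 + U.
K2CO3 balance: 503.2 + 0.640·U = 0.380·(1850 + U)
(0.640 − 0.380)·U = 0.380×1850 − 503.2 = 199.8
U = 199.8 / 0.260 = 768.46 lb/h

768.5 lb/h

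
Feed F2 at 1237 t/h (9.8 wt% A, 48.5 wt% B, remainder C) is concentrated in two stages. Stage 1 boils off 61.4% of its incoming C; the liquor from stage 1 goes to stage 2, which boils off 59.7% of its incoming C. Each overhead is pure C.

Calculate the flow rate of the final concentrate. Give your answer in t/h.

C in feed = 1237×0.417 = 515.83 t/h.
After stage 1: C left = (1−0.614)×515.83 = 199.11; stream total = 920.28 t/h.
After stage 2: C left = (1−0.597)×199.11 = 80.241; final concentrate = 801.41 t/h.

801.4 t/h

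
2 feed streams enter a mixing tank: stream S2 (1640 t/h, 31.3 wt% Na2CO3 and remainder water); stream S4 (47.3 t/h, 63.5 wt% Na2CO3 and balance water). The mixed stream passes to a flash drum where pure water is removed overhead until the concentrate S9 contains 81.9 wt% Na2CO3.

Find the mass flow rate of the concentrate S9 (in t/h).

Na2CO3 entering = 1640×0.313 + 47.3×0.635 = 543.36 t/h.
All Na2CO3 reports to S9, so S9 = 543.36/0.819 = 663.44 t/h.

663.4 t/h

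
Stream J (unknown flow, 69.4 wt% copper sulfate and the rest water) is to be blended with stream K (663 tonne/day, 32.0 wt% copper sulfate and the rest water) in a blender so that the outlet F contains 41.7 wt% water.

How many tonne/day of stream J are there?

1571 tonne/day

Let J be the unknown flow. Total out = 663 + J.
water balance: 450.84 + 0.306·J = 0.417·(663 + J)
(0.306 − 0.417)·J = 0.417×663 − 450.84 = -174.37
J = -174.37 / -0.111 = 1570.9 tonne/day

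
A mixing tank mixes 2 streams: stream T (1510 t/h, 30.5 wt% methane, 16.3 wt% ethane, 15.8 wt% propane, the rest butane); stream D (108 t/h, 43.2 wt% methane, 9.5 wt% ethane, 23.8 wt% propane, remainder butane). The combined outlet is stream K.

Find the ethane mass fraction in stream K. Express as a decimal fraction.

0.158

Total flow out = 1510 + 108 = 1618 t/h.
ethane in = 1510×0.163 + 108×0.095 = 256.39 t/h.
ethane mass fraction in K = 256.39/1618 = 0.158.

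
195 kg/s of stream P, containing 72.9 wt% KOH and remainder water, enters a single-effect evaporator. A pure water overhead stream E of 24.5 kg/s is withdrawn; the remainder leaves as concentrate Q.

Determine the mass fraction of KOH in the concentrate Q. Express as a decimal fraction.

KOH is not removed: 195×0.729 = 142.16 kg/s of KOH enters Q.
Concentrate = 195 − 24.5 = 170.5 kg/s.
Mass fraction = 142.16/170.5 = 0.8338.

0.8338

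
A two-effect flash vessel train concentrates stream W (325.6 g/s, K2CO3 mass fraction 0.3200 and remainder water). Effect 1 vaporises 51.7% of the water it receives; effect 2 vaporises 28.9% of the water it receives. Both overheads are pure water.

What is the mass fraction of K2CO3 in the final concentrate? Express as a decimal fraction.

0.5781

water in feed = 325.6×0.680 = 221.41 g/s.
After stage 1: water left = (1−0.517)×221.41 = 106.94; stream total = 211.13 g/s.
After stage 2: water left = (1−0.289)×106.94 = 76.034; final concentrate = 180.23 g/s.
K2CO3 fraction = 104.19/180.23 = 0.5781.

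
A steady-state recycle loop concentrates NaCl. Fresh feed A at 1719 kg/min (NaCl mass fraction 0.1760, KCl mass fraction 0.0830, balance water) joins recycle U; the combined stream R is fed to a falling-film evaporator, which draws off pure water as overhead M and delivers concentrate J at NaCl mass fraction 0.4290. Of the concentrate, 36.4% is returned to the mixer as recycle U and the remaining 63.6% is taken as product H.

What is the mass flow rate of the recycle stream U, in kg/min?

Overall NaCl balance (none leaves overhead): NaCl in fresh feed = NaCl in product, i.e. 1719×0.176 = (1−0.364)·J·0.429.
J = 302.54/(0.429×0.636) = 1108.9 kg/min.
Recycle U = 0.364×1108.9 = 403.62 kg/min.

403.6 kg/min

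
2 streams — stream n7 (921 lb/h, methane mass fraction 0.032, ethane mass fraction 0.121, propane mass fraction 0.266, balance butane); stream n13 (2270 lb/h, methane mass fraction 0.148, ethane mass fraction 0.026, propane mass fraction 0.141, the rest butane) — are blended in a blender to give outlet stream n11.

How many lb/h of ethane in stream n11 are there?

ethane out = ethane in = 921×0.121 + 2270×0.026 = 170.46 lb/h.

170.5 lb/h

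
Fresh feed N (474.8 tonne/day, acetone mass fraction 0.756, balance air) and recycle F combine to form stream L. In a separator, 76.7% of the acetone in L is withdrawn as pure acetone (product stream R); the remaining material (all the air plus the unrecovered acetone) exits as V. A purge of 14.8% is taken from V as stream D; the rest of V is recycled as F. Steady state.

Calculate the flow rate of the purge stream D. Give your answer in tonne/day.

131.3 tonne/day

air enters only via N and leaves only via the purge: 474.8×0.244 = 0.148×(air in V), and the separator passes all air, so air in L = air in V = 782.78 tonne/day.
acetone in L: m_A = 474.8×0.756 + (1−0.148)·(1−0.767)·m_A, so m_A = 358.95/0.8015 = 447.86 tonne/day.
V = (1−0.767)×447.86 + 782.78 = 887.13 tonne/day.
Purge D = 0.148×887.13 = 131.3 tonne/day.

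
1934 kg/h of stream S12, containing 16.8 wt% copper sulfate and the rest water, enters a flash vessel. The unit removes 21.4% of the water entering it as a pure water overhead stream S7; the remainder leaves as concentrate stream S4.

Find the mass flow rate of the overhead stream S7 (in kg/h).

344.3 kg/h

water entering = 1934×0.832 = 1609.1 kg/h; overhead removed = 0.214×1609.1 = 344.34 kg/h.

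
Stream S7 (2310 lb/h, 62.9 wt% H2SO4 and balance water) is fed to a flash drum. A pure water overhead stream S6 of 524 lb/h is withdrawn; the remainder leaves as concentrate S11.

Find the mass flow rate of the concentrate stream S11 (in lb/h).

Concentrate = 2310 − 524 = 1786 lb/h.

1786 lb/h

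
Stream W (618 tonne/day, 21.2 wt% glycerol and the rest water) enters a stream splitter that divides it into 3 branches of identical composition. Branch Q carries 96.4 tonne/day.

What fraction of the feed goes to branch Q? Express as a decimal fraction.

0.156

Fraction to Q = 96.4/618 = 0.1560.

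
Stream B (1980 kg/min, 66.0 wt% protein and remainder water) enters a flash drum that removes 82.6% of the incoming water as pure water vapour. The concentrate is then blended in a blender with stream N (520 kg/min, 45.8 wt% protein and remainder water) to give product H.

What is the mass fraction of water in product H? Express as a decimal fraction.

Vapour removed = 0.826×0.340×1980 = 556.06 kg/min; concentrate = 1423.9 kg/min.
water reaching the mixer = 117.14 (from concentrate) + 520×0.542 = 398.98 kg/min.
Product flow = 1423.9 + 520 = 1943.9 kg/min; water fraction = 0.205.

0.205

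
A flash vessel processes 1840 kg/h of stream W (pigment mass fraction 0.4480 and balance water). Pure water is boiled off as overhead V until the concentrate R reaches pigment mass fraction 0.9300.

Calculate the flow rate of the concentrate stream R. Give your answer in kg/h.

886.4 kg/h

pigment is conserved: 1840×0.448 = 824.32 kg/h all reports to the concentrate.
Concentrate = 824.32/(target fraction) = 886.37 kg/h.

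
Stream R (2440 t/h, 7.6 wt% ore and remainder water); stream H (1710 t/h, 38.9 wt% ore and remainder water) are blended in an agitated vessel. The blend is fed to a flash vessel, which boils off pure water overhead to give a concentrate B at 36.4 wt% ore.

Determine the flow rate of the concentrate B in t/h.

ore entering = 2440×0.076 + 1710×0.389 = 850.63 t/h.
All ore reports to B, so B = 850.63/0.364 = 2336.9 t/h.

2337 t/h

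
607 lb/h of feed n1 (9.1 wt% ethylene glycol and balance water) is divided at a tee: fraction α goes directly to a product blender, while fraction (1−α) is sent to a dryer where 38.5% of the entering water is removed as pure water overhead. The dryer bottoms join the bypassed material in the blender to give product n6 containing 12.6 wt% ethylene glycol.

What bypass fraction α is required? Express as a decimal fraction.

0.206

All 607×0.091 = 55.237 lb/h of ethylene glycol reaches n6, so n6 = 55.237/0.126 = 438.39 lb/h and vapour = 168.61 lb/h.
The evaporator receives (1−α)·607 of feed at 0.909 water and removes 0.385 of that water:
0.385×0.909×(1−α)×607 = 168.61
(1−α) = 168.61/212.43 = 0.7937;  α = 0.2063.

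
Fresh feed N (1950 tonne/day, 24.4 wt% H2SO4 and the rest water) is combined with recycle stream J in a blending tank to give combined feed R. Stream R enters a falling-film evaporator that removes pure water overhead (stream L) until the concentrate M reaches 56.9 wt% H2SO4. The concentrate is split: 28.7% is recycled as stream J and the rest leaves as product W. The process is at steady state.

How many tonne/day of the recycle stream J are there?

336.6 tonne/day

Overall H2SO4 balance (none leaves overhead): H2SO4 in fresh feed = H2SO4 in product, i.e. 1950×0.244 = (1−0.287)·M·0.569.
M = 475.8/(0.569×0.713) = 1172.8 tonne/day.
Recycle J = 0.287×1172.8 = 336.59 tonne/day.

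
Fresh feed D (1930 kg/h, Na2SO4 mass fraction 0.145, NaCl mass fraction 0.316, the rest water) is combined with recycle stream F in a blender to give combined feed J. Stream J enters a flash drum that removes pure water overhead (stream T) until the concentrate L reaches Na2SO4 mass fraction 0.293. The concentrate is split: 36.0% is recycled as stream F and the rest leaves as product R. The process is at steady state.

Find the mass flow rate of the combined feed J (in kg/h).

2467 kg/h

Overall Na2SO4 balance (none leaves overhead): Na2SO4 in fresh feed = Na2SO4 in product, i.e. 1930×0.145 = (1−0.360)·L·0.293.
L = 279.85/(0.293×0.640) = 1492.4 kg/h.
Recycle F = 0.360×1492.4 = 537.25 kg/h.
Combined feed J = 1930 + 537.25 = 2467.3 kg/h.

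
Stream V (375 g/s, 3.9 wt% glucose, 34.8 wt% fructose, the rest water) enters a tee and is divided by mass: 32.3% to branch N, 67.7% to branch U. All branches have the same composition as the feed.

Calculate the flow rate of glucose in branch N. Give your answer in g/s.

4.724 g/s

Branch N total = 0.323×375 = 121.12 g/s.
glucose in N = 0.039×121.12 = 4.7239 g/s.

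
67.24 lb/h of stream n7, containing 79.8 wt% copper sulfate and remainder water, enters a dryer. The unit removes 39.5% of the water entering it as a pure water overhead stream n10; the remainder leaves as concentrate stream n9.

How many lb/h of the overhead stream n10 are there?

5.365 lb/h

water entering = 67.24×0.202 = 13.582 lb/h; overhead removed = 0.395×13.582 = 5.3651 lb/h.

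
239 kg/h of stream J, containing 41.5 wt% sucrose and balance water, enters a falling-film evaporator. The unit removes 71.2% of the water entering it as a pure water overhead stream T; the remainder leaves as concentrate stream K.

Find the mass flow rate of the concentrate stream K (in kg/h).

139.5 kg/h

water entering = 239×0.585 = 139.81 kg/h; overhead removed = 0.712×139.81 = 99.548 kg/h.
Concentrate = 239 − 99.548 = 139.45 kg/h.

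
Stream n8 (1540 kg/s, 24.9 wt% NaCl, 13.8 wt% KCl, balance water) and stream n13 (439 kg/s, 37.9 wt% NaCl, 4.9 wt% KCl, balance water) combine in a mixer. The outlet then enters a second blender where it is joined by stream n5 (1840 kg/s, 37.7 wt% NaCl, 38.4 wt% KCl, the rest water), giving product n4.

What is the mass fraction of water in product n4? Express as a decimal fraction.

0.428

Overall, product flow = 3819 kg/s.
water in = 1540×0.613 + 439×0.572 + 1840×0.239 = 1634.9 kg/s.
water fraction in n4 = 0.428.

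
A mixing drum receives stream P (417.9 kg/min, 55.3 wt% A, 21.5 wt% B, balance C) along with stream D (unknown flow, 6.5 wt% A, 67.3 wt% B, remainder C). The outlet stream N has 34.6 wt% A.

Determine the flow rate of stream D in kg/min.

Let D be the unknown flow. Total out = 417.9 + D.
A balance: 231.1 + 0.065·D = 0.346·(417.9 + D)
(0.065 − 0.346)·D = 0.346×417.9 − 231.1 = -86.505
D = -86.505 / -0.281 = 307.85 kg/min

307.8 kg/min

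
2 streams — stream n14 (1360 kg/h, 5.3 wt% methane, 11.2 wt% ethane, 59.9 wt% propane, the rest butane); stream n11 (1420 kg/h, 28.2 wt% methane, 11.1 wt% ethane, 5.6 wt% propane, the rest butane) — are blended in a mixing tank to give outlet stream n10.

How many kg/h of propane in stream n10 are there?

894.2 kg/h

propane out = propane in = 1360×0.599 + 1420×0.056 = 894.16 kg/h.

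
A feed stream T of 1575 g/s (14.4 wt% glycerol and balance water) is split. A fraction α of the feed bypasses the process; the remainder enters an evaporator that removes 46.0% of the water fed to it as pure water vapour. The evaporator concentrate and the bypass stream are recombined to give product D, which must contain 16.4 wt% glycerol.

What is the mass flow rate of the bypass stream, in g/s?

1087 g/s

All 1575×0.144 = 226.8 g/s of glycerol reaches D, so D = 226.8/0.164 = 1382.9 g/s and vapour = 192.07 g/s.
The evaporator receives (1−α)·1575 of feed at 0.856 water and removes 0.460 of that water:
0.460×0.856×(1−α)×1575 = 192.07
(1−α) = 192.07/620.17 = 0.3097;  α = 0.6903.
Bypass flow = 0.6903×1575 = 1087.2 g/s.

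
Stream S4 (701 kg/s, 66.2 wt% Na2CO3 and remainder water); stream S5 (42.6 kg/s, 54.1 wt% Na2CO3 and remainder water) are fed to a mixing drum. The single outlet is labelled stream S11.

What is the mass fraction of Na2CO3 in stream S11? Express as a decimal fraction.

Total flow out = 701 + 42.6 = 743.6 kg/s.
Na2CO3 in = 701×0.662 + 42.6×0.541 = 487.11 kg/s.
Na2CO3 mass fraction in S11 = 487.11/743.6 = 0.655.

0.655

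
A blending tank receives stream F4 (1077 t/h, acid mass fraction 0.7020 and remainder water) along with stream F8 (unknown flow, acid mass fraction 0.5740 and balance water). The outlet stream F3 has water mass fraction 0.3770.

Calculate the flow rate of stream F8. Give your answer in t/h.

1736 t/h

Let F8 be the unknown flow. Total out = 1077 + F8.
water balance: 320.95 + 0.426·F8 = 0.377·(1077 + F8)
(0.426 − 0.377)·F8 = 0.377×1077 − 320.95 = 85.083
F8 = 85.083 / 0.049 = 1736.4 t/h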